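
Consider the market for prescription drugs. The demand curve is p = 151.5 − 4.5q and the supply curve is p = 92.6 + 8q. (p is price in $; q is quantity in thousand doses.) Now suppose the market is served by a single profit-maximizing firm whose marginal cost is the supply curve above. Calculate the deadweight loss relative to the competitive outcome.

$9.72 thousand

Competitive equilibrium: 151.5 − 4.5q = 92.6 + 8q → q* = 4.712, p* = 130.296.
Marginal revenue: MR = 151.5 − 9q. Set MR = MC: 151.5 − 9q = 92.6 + 8q → q_m = 3.4647.
Price p_m = 151.5 − 4.5·3.4647 = 135.9089; MC(q_m) = 92.6 + 8·3.4647 = 120.3176.
Competitive q* = 4.712, so Δq = 1.2473; wedge = 135.9089 − 120.3176 = 15.5913.
Deadweight loss = ½ × 1.2473 × 15.5913 = $9.72 thousand.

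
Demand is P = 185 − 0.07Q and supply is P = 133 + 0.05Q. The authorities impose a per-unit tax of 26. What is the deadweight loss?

Competitive equilibrium: 185 − 0.07Q = 133 + 0.05Q → Q* = 433.3333, P* = 154.6667.
With the tax, the buyer price exceeds the seller price by 26: (185 − 0.07Q) − (133 + 0.05Q) = 26 → Q' = 216.6667.
ΔQ = 433.3333 − 216.6667 = 216.6666; the wedge equals the tax, 26.
DWL = ½ × 216.6666 × 26 = 2816.67.

2816.67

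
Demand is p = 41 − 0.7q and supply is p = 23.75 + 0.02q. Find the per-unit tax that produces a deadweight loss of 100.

Competitive equilibrium: 41 − 0.7q = 23.75 + 0.02q → q* = 23.9583, p* = 24.2292.
A tax t gives Δq = t/0.72 and wedge t, so DWL = t²/1.44.
t²/1.44 = 100 → t² = 144 → t = 12.

12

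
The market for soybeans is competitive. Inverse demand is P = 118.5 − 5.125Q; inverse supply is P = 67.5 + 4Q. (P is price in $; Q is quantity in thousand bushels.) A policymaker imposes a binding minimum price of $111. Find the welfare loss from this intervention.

Competitive equilibrium: 118.5 − 5.125Q = 67.5 + 4Q → Q* = 5.589, P* = 89.8562.
At the floor P = 111, quantity demanded = (118.5 − 111)/5.125 = 1.4634.
Sellers' marginal cost at Q' = 1.4634: 67.5 + 4·1.4634 = 73.3536.
ΔQ = 5.589 − 1.4634 = 4.1256; wedge = 111 − 73.3536 = 37.6464.
The triangle = ½ × 4.1256 × 37.6464 = $77.66 thousand.

$77.66 thousand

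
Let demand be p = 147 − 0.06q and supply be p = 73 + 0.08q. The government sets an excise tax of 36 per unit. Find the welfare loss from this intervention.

4628.57

Competitive equilibrium: 147 − 0.06q = 73 + 0.08q → q* = 528.5714, p* = 115.2857.
With the tax, the buyer price exceeds the seller price by 36: (147 − 0.06q) − (73 + 0.08q) = 36 → q' = 271.4286.
Δq = 528.5714 − 271.4286 = 257.1428; the wedge equals the tax, 36.
The triangle = ½ × 257.1428 × 36 = 4628.57.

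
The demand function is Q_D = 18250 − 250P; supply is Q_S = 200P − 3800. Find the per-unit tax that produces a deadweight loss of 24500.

In inverse form: demand P = 73 − 0.004Q, supply P = 19 + 0.005Q.
Competitive equilibrium: 73 − 0.004Q = 19 + 0.005Q → Q* = 6000, P* = 49.
A tax t gives ΔQ = t/0.009 and wedge t, so DWL = t²/0.018.
t²/0.018 = 24500 → t² = 441 → t = 21.

21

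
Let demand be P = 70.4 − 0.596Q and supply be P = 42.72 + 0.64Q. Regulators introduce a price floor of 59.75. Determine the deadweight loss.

Competitive equilibrium: 70.4 − 0.596Q = 42.72 + 0.64Q → Q* = 22.3948, P* = 57.0527.
At the floor P = 59.75, quantity demanded = (70.4 − 59.75)/0.596 = 17.8691.
Sellers' marginal cost at Q' = 17.8691: 42.72 + 0.64·17.8691 = 54.1562.
ΔQ = 22.3948 − 17.8691 = 4.5257; wedge = 59.75 − 54.1562 = 5.5938.
Welfare loss = ½ × 4.5257 × 5.5938 = 12.66.

12.66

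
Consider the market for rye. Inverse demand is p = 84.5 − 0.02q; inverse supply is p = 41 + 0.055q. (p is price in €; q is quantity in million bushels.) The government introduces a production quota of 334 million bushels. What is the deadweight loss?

Competitive equilibrium: 84.5 − 0.02q = 41 + 0.055q → q* = 580, p* = 72.9.
At q = 334: demand price = 84.5 − 0.02·334 = 77.82; supply price = 41 + 0.055·334 = 59.37.
Δq = 580 − 334 = 246; wedge = 77.82 − 59.37 = 18.45.
Deadweight loss = ½ × 246 × 18.45 = €2269.35 million.

€2269.35 million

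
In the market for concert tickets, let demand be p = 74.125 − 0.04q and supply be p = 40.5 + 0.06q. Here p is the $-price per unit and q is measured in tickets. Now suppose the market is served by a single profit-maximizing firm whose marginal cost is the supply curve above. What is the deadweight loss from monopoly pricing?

Competitive equilibrium: 74.125 − 0.04q = 40.5 + 0.06q → q* = 336.25, p* = 60.675.
Marginal revenue: MR = 74.125 − 0.08q. Set MR = MC: 74.125 − 0.08q = 40.5 + 0.06q → q_m = 240.1786.
Price p_m = 74.125 − 0.04·240.1786 = 64.5179; MC(q_m) = 40.5 + 0.06·240.1786 = 54.9107.
Competitive q* = 336.25, so Δq = 96.0714; wedge = 64.5179 − 54.9107 = 9.6072.
The triangle = ½ × 96.0714 × 9.6072 = $461.49.

$461.49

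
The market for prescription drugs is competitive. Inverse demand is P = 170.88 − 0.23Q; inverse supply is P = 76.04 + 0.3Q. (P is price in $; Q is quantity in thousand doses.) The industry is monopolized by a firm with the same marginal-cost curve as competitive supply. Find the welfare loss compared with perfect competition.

$777.15 thousand

Competitive equilibrium: 170.88 − 0.23Q = 76.04 + 0.3Q → Q* = 178.9434, P* = 129.723.
Marginal revenue: MR = 170.88 − 0.46Q. Set MR = MC: 170.88 − 0.46Q = 76.04 + 0.3Q → Q_m = 124.7895.
Price P_m = 170.88 − 0.23·124.7895 = 142.1784; MC(Q_m) = 76.04 + 0.3·124.7895 = 113.4769.
Competitive Q* = 178.9434, so ΔQ = 54.1539; wedge = 142.1784 − 113.4769 = 28.7015.
Welfare loss = ½ × 54.1539 × 28.7015 = $777.15 thousand.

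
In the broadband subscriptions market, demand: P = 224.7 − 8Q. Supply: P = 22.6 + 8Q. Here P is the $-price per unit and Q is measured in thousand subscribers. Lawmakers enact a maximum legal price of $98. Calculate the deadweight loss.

$82.24 thousand

Competitive equilibrium: 224.7 − 8Q = 22.6 + 8Q → Q* = 12.6313, P* = 123.65.
At the ceiling P = 98, quantity supplied = (98 − 22.6)/8 = 9.425.
Willingness to pay at Q' = 9.425: 224.7 − 8·9.425 = 149.3.
ΔQ = 12.6313 − 9.425 = 3.2063; wedge = 149.3 − 98 = 51.3.
Deadweight loss = ½ × 3.2063 × 51.3 = $82.24 thousand.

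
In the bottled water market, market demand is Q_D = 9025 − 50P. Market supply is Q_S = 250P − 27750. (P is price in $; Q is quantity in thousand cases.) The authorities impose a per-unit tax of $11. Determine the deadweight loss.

$2520.83 thousand

In inverse form: demand P = 180.5 − 0.02Q, supply P = 111 + 0.004Q.
Competitive equilibrium: 180.5 − 0.02Q = 111 + 0.004Q → Q* = 2895.8333, P* = 122.5833.
With the tax, the buyer price exceeds the seller price by 11: (180.5 − 0.02Q) − (111 + 0.004Q) = 11 → Q' = 2437.5.
ΔQ = 2895.8333 − 2437.5 = 458.3333; the wedge equals the tax, 11.
Deadweight loss = ½ × 458.3333 × 11 = $2520.83 thousand.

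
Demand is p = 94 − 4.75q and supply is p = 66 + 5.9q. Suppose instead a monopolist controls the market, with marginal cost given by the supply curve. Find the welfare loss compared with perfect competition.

3.50

Competitive equilibrium: 94 − 4.75q = 66 + 5.9q → q* = 2.6291, p* = 81.5117.
Marginal revenue: MR = 94 − 9.5q. Set MR = MC: 94 − 9.5q = 66 + 5.9q → q_m = 1.8182.
Price p_m = 94 − 4.75·1.8182 = 85.3636; MC(q_m) = 66 + 5.9·1.8182 = 76.7274.
Competitive q* = 2.6291, so Δq = 0.8109; wedge = 85.3636 − 76.7274 = 8.6362.
DWL = ½ × 0.8109 × 8.6362 = 3.50.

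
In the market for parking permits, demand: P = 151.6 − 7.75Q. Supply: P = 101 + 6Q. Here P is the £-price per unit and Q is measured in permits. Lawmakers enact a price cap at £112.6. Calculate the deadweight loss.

£20.97

Competitive equilibrium: 151.6 − 7.75Q = 101 + 6Q → Q* = 3.68, P* = 123.08.
At the ceiling P = 112.6, quantity supplied = (112.6 − 101)/6 = 1.93333.
Willingness to pay at Q' = 1.93333: 151.6 − 7.75·1.93333 = 136.61669.
ΔQ = 3.68 − 1.93333 = 1.74667; wedge = 136.61669 − 112.6 = 24.01669.
Welfare loss = ½ × 1.74667 × 24.01669 = £20.97.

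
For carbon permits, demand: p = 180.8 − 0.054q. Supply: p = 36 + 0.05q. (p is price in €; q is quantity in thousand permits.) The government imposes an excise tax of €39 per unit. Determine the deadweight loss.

Competitive equilibrium: 180.8 − 0.054q = 36 + 0.05q → q* = 1392.3077, p* = 105.6154.
With the tax, the buyer price exceeds the seller price by 39: (180.8 − 0.054q) − (36 + 0.05q) = 39 → q' = 1017.3077.
Δq = 1392.3077 − 1017.3077 = 375; the wedge equals the tax, 39.
DWL = ½ × 375 × 39 = €7312.50 thousand.

€7312.50 thousand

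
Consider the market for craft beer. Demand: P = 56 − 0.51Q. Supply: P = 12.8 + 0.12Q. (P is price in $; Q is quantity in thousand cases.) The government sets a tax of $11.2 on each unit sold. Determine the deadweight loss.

Competitive equilibrium: 56 − 0.51Q = 12.8 + 0.12Q → Q* = 68.5714, P* = 21.0286.
With the tax, the buyer price exceeds the seller price by 11.2: (56 − 0.51Q) − (12.8 + 0.12Q) = 11.2 → Q' = 50.7937.
ΔQ = 68.5714 − 50.7937 = 17.7777; the wedge equals the tax, 11.2.
Deadweight loss = ½ × 17.7777 × 11.2 = $99.56 thousand.

$99.56 thousand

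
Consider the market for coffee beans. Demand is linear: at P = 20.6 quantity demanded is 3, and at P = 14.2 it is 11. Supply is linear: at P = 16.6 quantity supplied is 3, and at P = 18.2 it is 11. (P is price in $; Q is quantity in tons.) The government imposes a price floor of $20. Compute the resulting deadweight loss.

$5.28

Demand slope = (14.2 − 20.6)/(11 − 3) = −0.8, so P = 23 − 0.8Q.
Supply slope = (18.2 − 16.6)/(11 − 3) = 0.2, so P = 16 + 0.2Q.
Competitive equilibrium: 23 − 0.8Q = 16 + 0.2Q → Q* = 7, P* = 17.4.
At the floor P = 20, quantity demanded = (23 − 20)/0.8 = 3.75.
Sellers' marginal cost at Q' = 3.75: 16 + 0.2·3.75 = 16.75.
ΔQ = 7 − 3.75 = 3.25; wedge = 20 − 16.75 = 3.25.
The triangle = ½ × 3.25 × 3.25 = $5.28.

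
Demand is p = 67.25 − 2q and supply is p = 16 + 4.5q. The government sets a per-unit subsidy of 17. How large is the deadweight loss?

Competitive equilibrium: 67.25 − 2q = 16 + 4.5q → q* = 7.8846, p* = 51.4808.
The subsidy lowers effective supply by 17: p = 4.5q − 1.
New quantity: 67.25 − 2q = 4.5q − 1 → q' = 10.5.
Overproduction Δq = 10.5 − 7.8846 = 2.6154; wedge = subsidy = 17.
Deadweight loss = ½ × 2.6154 × 17 = 22.23.

22.23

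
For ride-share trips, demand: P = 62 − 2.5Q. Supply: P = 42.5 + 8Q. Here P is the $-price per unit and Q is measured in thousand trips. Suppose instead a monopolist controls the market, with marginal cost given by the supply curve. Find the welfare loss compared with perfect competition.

$0.67 thousand

Competitive equilibrium: 62 − 2.5Q = 42.5 + 8Q → Q* = 1.8571, P* = 57.3571.
Marginal revenue: MR = 62 − 5Q. Set MR = MC: 62 − 5Q = 42.5 + 8Q → Q_m = 1.5.
Price P_m = 62 − 2.5·1.5 = 58.25; MC(Q_m) = 42.5 + 8·1.5 = 54.5.
Competitive Q* = 1.8571, so ΔQ = 0.3571; wedge = 58.25 − 54.5 = 3.75.
Deadweight loss = ½ × 0.3571 × 3.75 = $0.67 thousand.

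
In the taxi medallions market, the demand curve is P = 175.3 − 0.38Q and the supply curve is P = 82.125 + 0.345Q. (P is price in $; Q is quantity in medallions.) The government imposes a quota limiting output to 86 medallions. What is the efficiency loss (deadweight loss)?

$655.30

Competitive equilibrium: 175.3 − 0.38Q = 82.125 + 0.345Q → Q* = 128.5172, P* = 126.4634.
At Q = 86: demand price = 175.3 − 0.38·86 = 142.62; supply price = 82.125 + 0.345·86 = 111.795.
ΔQ = 128.5172 − 86 = 42.5172; wedge = 142.62 − 111.795 = 30.825.
The triangle = ½ × 42.5172 × 30.825 = $655.30.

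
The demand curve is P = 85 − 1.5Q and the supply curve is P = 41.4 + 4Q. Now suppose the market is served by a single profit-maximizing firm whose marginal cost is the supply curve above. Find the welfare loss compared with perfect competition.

Competitive equilibrium: 85 − 1.5Q = 41.4 + 4Q → Q* = 7.9273, P* = 73.1091.
Marginal revenue: MR = 85 − 3Q. Set MR = MC: 85 − 3Q = 41.4 + 4Q → Q_m = 6.2286.
Price P_m = 85 − 1.5·6.2286 = 75.6571; MC(Q_m) = 41.4 + 4·6.2286 = 66.3144.
Competitive Q* = 7.9273, so ΔQ = 1.6987; wedge = 75.6571 − 66.3144 = 9.3427.
Deadweight loss = ½ × 1.6987 × 9.3427 = 7.94.

7.94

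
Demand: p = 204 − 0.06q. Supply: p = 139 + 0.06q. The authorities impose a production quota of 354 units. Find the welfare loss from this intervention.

Competitive equilibrium: 204 − 0.06q = 139 + 0.06q → q* = 541.6667, p* = 171.5.
At q = 354: demand price = 204 − 0.06·354 = 182.76; supply price = 139 + 0.06·354 = 160.24.
Δq = 541.6667 − 354 = 187.6667; wedge = 182.76 − 160.24 = 22.52.
Deadweight loss = ½ × 187.6667 × 22.52 = 2113.13.

2113.13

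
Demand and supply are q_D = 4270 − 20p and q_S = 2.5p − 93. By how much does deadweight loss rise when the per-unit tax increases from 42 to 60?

In inverse form: demand p = 213.5 − 0.05q, supply p = 37.2 + 0.4q.
Competitive equilibrium: 213.5 − 0.05q = 37.2 + 0.4q → q* = 391.7778, p* = 193.9111.
For a per-unit tax t: Δq = t/0.45, so DWL = ½·t·(t/0.45) = t²/0.9.
At t = 42: DWL = 1960. At t = 60: DWL = 4000.
Increase = 4000 − 1960 = 2040.

2040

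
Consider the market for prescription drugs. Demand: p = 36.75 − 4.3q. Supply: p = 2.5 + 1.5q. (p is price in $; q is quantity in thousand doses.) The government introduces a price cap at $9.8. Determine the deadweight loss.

$3.13 thousand

Competitive equilibrium: 36.75 − 4.3q = 2.5 + 1.5q → q* = 5.9052, p* = 11.3578.
At the ceiling p = 9.8, quantity supplied = (9.8 − 2.5)/1.5 = 4.8667.
Willingness to pay at q' = 4.8667: 36.75 − 4.3·4.8667 = 15.8232.
Δq = 5.9052 − 4.8667 = 1.0385; wedge = 15.8232 − 9.8 = 6.0232.
Welfare loss = ½ × 1.0385 × 6.0232 = $3.13 thousand.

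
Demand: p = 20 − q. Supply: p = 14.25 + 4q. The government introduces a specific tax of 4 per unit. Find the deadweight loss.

Competitive equilibrium: 20 − q = 14.25 + 4q → q* = 1.15, p* = 18.85.
With the tax, the buyer price exceeds the seller price by 4: (20 − q) − (14.25 + 4q) = 4 → q' = 0.35.
Δq = 1.15 − 0.35 = 0.8; the wedge equals the tax, 4.
Welfare loss = ½ × 0.8 × 4 = 1.60.

1.60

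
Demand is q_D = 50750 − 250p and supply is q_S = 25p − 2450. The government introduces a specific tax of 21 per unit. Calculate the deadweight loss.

5011.36

In inverse form: demand p = 203 − 0.004q, supply p = 98 + 0.04q.
Competitive equilibrium: 203 − 0.004q = 98 + 0.04q → q* = 2386.3636, p* = 193.4545.
With the tax, the buyer price exceeds the seller price by 21: (203 − 0.004q) − (98 + 0.04q) = 21 → q' = 1909.0909.
Δq = 2386.3636 − 1909.0909 = 477.2727; the wedge equals the tax, 21.
The triangle = ½ × 477.2727 × 21 = 5011.36.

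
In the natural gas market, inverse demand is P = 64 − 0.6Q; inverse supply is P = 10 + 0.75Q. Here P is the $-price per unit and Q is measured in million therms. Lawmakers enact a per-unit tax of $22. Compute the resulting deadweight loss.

Competitive equilibrium: 64 − 0.6Q = 10 + 0.75Q → Q* = 40, P* = 40.
With the tax, the buyer price exceeds the seller price by 22: (64 − 0.6Q) − (10 + 0.75Q) = 22 → Q' = 23.7037.
ΔQ = 40 − 23.7037 = 16.2963; the wedge equals the tax, 22.
DWL = ½ × 16.2963 × 22 = $179.26 million.

$179.26 million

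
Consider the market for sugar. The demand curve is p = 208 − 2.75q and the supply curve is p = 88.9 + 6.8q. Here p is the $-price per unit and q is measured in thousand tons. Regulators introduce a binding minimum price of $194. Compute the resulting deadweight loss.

Competitive equilibrium: 208 − 2.75q = 88.9 + 6.8q → q* = 12.4712, p* = 173.7042.
At the floor p = 194, quantity demanded = (208 − 194)/2.75 = 5.0909.
Sellers' marginal cost at q' = 5.0909: 88.9 + 6.8·5.0909 = 123.5181.
Δq = 12.4712 − 5.0909 = 7.3803; wedge = 194 − 123.5181 = 70.4819.
The triangle = ½ × 7.3803 × 70.4819 = $260.09 thousand.

$260.09 thousand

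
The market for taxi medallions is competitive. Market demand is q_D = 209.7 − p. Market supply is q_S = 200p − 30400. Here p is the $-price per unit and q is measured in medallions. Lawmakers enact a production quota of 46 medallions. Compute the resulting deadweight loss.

In inverse form: demand p = 209.7 − q, supply p = 152 + 0.005q.
Competitive equilibrium: 209.7 − q = 152 + 0.005q → q* = 57.4129, p* = 152.2871.
At q = 46: demand price = 209.7 − 1·46 = 163.7; supply price = 152 + 0.005·46 = 152.23.
Δq = 57.4129 − 46 = 11.4129; wedge = 163.7 − 152.23 = 11.47.
The triangle = ½ × 11.4129 × 11.47 = $65.45.

$65.45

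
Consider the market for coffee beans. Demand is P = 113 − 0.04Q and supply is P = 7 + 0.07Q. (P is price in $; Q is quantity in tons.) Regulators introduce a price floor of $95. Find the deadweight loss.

Competitive equilibrium: 113 − 0.04Q = 7 + 0.07Q → Q* = 963.6364, P* = 74.4545.
At the floor P = 95, quantity demanded = (113 − 95)/0.04 = 450.
Sellers' marginal cost at Q' = 450: 7 + 0.07·450 = 38.5.
ΔQ = 963.6364 − 450 = 513.6364; wedge = 95 − 38.5 = 56.5.
Deadweight loss = ½ × 513.6364 × 56.5 = $14510.23.

$14510.23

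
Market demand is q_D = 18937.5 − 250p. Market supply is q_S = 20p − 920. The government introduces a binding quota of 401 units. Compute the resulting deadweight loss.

606.90

In inverse form: demand p = 75.75 − 0.004q, supply p = 46 + 0.05q.
Competitive equilibrium: 75.75 − 0.004q = 46 + 0.05q → q* = 550.9259, p* = 73.5463.
At q = 401: demand price = 75.75 − 0.004·401 = 74.146; supply price = 46 + 0.05·401 = 66.05.
Δq = 550.9259 − 401 = 149.9259; wedge = 74.146 − 66.05 = 8.096.
Welfare loss = ½ × 149.9259 × 8.096 = 606.90.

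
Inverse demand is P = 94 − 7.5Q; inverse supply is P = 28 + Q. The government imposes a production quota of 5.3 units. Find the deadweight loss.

Competitive equilibrium: 94 − 7.5Q = 28 + Q → Q* = 7.7647, P* = 35.7647.
At Q = 5.3: demand price = 94 − 7.5·5.3 = 54.25; supply price = 28 + 1·5.3 = 33.3.
ΔQ = 7.7647 − 5.3 = 2.4647; wedge = 54.25 − 33.3 = 20.95.
Welfare loss = ½ × 2.4647 × 20.95 = 25.82.

25.82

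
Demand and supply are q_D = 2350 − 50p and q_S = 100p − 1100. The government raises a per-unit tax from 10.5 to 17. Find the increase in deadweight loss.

2979.17

In inverse form: demand p = 47 − 0.02q, supply p = 11 + 0.01q.
Competitive equilibrium: 47 − 0.02q = 11 + 0.01q → q* = 1200, p* = 23.
For a per-unit tax t: Δq = t/0.03, so DWL = ½·t·(t/0.03) = t²/0.06.
At t = 10.5: DWL = 1837.5. At t = 17: DWL = 4816.667.
Increase = 4816.667 − 1837.5 = 2979.17.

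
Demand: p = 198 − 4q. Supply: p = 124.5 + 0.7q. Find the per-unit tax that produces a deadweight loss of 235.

Competitive equilibrium: 198 − 4q = 124.5 + 0.7q → q* = 15.6383, p* = 135.4468.
A tax t gives Δq = t/4.7 and wedge t, so DWL = t²/9.4.
t²/9.4 = 235 → t² = 2209 → t = 47.

47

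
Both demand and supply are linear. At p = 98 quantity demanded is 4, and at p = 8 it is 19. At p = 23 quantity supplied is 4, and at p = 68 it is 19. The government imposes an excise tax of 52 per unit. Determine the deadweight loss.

Demand slope = (8 − 98)/(19 − 4) = −6, so p = 122 − 6q.
Supply slope = (68 − 23)/(19 − 4) = 3, so p = 11 + 3q.
Competitive equilibrium: 122 − 6q = 11 + 3q → q* = 12.3333, p* = 48.
With the tax, the buyer price exceeds the seller price by 52: (122 − 6q) − (11 + 3q) = 52 → q' = 6.5556.
Δq = 12.3333 − 6.5556 = 5.7777; the wedge equals the tax, 52.
Welfare loss = ½ × 5.7777 × 52 = 150.22.

150.22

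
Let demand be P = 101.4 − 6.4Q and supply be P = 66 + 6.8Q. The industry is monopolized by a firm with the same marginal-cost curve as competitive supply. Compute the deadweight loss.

5.06

Competitive equilibrium: 101.4 − 6.4Q = 66 + 6.8Q → Q* = 2.6818, P* = 84.2364.
Marginal revenue: MR = 101.4 − 12.8Q. Set MR = MC: 101.4 − 12.8Q = 66 + 6.8Q → Q_m = 1.8061.
Price P_m = 101.4 − 6.4·1.8061 = 89.841; MC(Q_m) = 66 + 6.8·1.8061 = 78.2815.
Competitive Q* = 2.6818, so ΔQ = 0.8757; wedge = 89.841 − 78.2815 = 11.5595.
Welfare loss = ½ × 0.8757 × 11.5595 = 5.06.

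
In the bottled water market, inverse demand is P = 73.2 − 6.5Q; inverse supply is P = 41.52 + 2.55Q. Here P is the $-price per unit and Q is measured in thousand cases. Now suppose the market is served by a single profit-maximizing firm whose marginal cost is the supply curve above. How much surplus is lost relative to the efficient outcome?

Competitive equilibrium: 73.2 − 6.5Q = 41.52 + 2.55Q → Q* = 3.5006, P* = 50.4464.
Marginal revenue: MR = 73.2 − 13Q. Set MR = MC: 73.2 − 13Q = 41.52 + 2.55Q → Q_m = 2.0373.
Price P_m = 73.2 − 6.5·2.0373 = 59.9576; MC(Q_m) = 41.52 + 2.55·2.0373 = 46.7151.
Competitive Q* = 3.5006, so ΔQ = 1.4633; wedge = 59.9576 − 46.7151 = 13.2425.
Welfare loss = ½ × 1.4633 × 13.2425 = $9.69 thousand.

$9.69 thousand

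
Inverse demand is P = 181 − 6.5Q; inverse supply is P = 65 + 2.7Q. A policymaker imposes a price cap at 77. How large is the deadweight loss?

Competitive equilibrium: 181 − 6.5Q = 65 + 2.7Q → Q* = 12.6087, P* = 99.04348.
At the ceiling P = 77, quantity supplied = (77 − 65)/2.7 = 4.44444.
Willingness to pay at Q' = 4.44444: 181 − 6.5·4.44444 = 152.11114.
ΔQ = 12.6087 − 4.44444 = 8.16426; wedge = 152.11114 − 77 = 75.11114.
The triangle = ½ × 8.16426 × 75.11114 = 306.61.

306.61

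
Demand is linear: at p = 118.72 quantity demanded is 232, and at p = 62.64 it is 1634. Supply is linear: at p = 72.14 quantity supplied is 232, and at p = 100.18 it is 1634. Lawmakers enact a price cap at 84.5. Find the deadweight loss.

752.08

Demand slope = (62.64 − 118.72)/(1634 − 232) = −0.04, so p = 128 − 0.04q.
Supply slope = (100.18 − 72.14)/(1634 − 232) = 0.02, so p = 67.5 + 0.02q.
Competitive equilibrium: 128 − 0.04q = 67.5 + 0.02q → q* = 1008.3333, p* = 87.6667.
At the ceiling p = 84.5, quantity supplied = (84.5 − 67.5)/0.02 = 850.
Willingness to pay at q' = 850: 128 − 0.04·850 = 94.
Δq = 1008.3333 − 850 = 158.3333; wedge = 94 − 84.5 = 9.5.
Deadweight loss = ½ × 158.3333 × 9.5 = 752.08.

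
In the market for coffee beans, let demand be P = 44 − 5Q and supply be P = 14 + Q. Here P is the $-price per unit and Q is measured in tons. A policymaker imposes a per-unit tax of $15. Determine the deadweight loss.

$18.75

Competitive equilibrium: 44 − 5Q = 14 + Q → Q* = 5, P* = 19.
With the tax, the buyer price exceeds the seller price by 15: (44 − 5Q) − (14 + Q) = 15 → Q' = 2.5.
ΔQ = 5 − 2.5 = 2.5; the wedge equals the tax, 15.
DWL = ½ × 2.5 × 15 = $18.75.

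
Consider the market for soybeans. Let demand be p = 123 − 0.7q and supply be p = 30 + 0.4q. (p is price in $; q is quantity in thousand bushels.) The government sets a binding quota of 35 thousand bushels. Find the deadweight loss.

$1350.11 thousand

Competitive equilibrium: 123 − 0.7q = 30 + 0.4q → q* = 84.5455, p* = 63.8182.
At q = 35: demand price = 123 − 0.7·35 = 98.5; supply price = 30 + 0.4·35 = 44.
Δq = 84.5455 − 35 = 49.5455; wedge = 98.5 − 44 = 54.5.
DWL = ½ × 49.5455 × 54.5 = $1350.11 thousand.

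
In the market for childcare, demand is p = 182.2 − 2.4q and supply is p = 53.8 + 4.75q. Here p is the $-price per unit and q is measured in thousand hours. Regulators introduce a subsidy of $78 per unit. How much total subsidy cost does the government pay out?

Competitive equilibrium: 182.2 − 2.4q = 53.8 + 4.75q → q* = 17.95804, p* = 139.1007.
The subsidy lowers effective supply by 78: p = 4.75q − 24.2.
New quantity: 182.2 − 2.4q = 4.75q − 24.2 → q' = 28.86713.
Total subsidy cost = 78 × 28.86713 = $2251.64 thousand.

$2251.64 thousand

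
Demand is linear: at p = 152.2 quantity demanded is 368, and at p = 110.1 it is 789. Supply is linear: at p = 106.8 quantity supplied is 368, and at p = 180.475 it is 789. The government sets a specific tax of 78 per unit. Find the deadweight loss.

Demand slope = (110.1 − 152.2)/(789 − 368) = −0.1, so p = 189 − 0.1q.
Supply slope = (180.475 − 106.8)/(789 − 368) = 0.175, so p = 42.4 + 0.175q.
Competitive equilibrium: 189 − 0.1q = 42.4 + 0.175q → q* = 533.0909, p* = 135.6909.
With the tax, the buyer price exceeds the seller price by 78: (189 − 0.1q) − (42.4 + 0.175q) = 78 → q' = 249.4545.
Δq = 533.0909 − 249.4545 = 283.6364; the wedge equals the tax, 78.
DWL = ½ × 283.6364 × 78 = 11061.82.

11061.82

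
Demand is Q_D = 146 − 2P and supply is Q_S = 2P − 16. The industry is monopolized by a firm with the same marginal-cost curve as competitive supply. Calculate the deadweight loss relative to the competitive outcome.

234.72

In inverse form: demand P = 73 − 0.5Q, supply P = 8 + 0.5Q.
Competitive equilibrium: 73 − 0.5Q = 8 + 0.5Q → Q* = 65, P* = 40.5.
Marginal revenue: MR = 73 − Q. Set MR = MC: 73 − Q = 8 + 0.5Q → Q_m = 43.3333.
Price P_m = 73 − 0.5·43.3333 = 51.3334; MC(Q_m) = 8 + 0.5·43.3333 = 29.6667.
Competitive Q* = 65, so ΔQ = 21.6667; wedge = 51.3334 − 29.6667 = 21.6667.
Welfare loss = ½ × 21.6667 × 21.6667 = 234.72.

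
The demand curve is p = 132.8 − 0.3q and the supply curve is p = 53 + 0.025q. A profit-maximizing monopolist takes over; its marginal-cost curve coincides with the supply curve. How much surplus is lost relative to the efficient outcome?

Competitive equilibrium: 132.8 − 0.3q = 53 + 0.025q → q* = 245.5385, p* = 59.1385.
Marginal revenue: MR = 132.8 − 0.6q. Set MR = MC: 132.8 − 0.6q = 53 + 0.025q → q_m = 127.68.
Price p_m = 132.8 − 0.3·127.68 = 94.496; MC(q_m) = 53 + 0.025·127.68 = 56.192.
Competitive q* = 245.5385, so Δq = 117.8585; wedge = 94.496 − 56.192 = 38.304.
DWL = ½ × 117.8585 × 38.304 = 2257.23.

2257.23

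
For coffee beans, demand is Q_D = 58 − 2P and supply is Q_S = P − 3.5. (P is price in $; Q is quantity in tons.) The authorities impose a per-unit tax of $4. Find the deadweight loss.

In inverse form: demand P = 29 − 0.5Q, supply P = 3.5 + Q.
Competitive equilibrium: 29 − 0.5Q = 3.5 + Q → Q* = 17, P* = 20.5.
With the tax, the buyer price exceeds the seller price by 4: (29 − 0.5Q) − (3.5 + Q) = 4 → Q' = 14.3333.
ΔQ = 17 − 14.3333 = 2.6667; the wedge equals the tax, 4.
Deadweight loss = ½ × 2.6667 × 4 = $5.33.

$5.33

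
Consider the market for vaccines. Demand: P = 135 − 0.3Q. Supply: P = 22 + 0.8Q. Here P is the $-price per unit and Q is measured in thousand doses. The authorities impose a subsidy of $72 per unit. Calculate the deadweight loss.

$2356.36 thousand

Competitive equilibrium: 135 − 0.3Q = 22 + 0.8Q → Q* = 102.7273, P* = 104.1818.
The subsidy lowers effective supply by 72: P = 0.8Q − 50.
New quantity: 135 − 0.3Q = 0.8Q − 50 → Q' = 168.1818.
Overproduction ΔQ = 168.1818 − 102.7273 = 65.4545; wedge = subsidy = 72.
DWL = ½ × 65.4545 × 72 = $2356.36 thousand.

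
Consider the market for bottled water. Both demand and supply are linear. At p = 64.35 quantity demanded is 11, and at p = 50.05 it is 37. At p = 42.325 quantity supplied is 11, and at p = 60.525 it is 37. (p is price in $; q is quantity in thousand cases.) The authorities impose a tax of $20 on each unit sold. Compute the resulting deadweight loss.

$160 thousand

Demand slope = (50.05 − 64.35)/(37 − 11) = −0.55, so p = 70.4 − 0.55q.
Supply slope = (60.525 − 42.325)/(37 − 11) = 0.7, so p = 34.625 + 0.7q.
Competitive equilibrium: 70.4 − 0.55q = 34.625 + 0.7q → q* = 28.62, p* = 54.659.
With the tax, the buyer price exceeds the seller price by 20: (70.4 − 0.55q) − (34.625 + 0.7q) = 20 → q' = 12.62.
Δq = 28.62 − 12.62 = 16; the wedge equals the tax, 20.
The triangle = ½ × 16 × 20 = $160 thousand.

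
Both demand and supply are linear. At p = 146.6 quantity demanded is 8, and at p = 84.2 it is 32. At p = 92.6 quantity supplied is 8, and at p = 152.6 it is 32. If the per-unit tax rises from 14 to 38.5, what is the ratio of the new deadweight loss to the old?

7.5625

Demand slope = (84.2 − 146.6)/(32 − 8) = −2.6, so p = 167.4 − 2.6q.
Supply slope = (152.6 − 92.6)/(32 − 8) = 2.5, so p = 72.6 + 2.5q.
Competitive equilibrium: 167.4 − 2.6q = 72.6 + 2.5q → q* = 18.5882, p* = 119.0706.
For a per-unit tax t: Δq = t/5.1, so DWL = ½·t·(t/5.1) = t²/10.2.
At t = 14: DWL = 19.216. At t = 38.5: DWL = 145.319.
Ratio = (38.5/14)² = 7.5625.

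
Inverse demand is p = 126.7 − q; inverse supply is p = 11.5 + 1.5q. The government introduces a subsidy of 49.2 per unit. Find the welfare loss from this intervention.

Competitive equilibrium: 126.7 − q = 11.5 + 1.5q → q* = 46.08, p* = 80.62.
The subsidy lowers effective supply by 49.2: p = 1.5q − 37.7.
New quantity: 126.7 − q = 1.5q − 37.7 → q' = 65.76.
Overproduction Δq = 65.76 − 46.08 = 19.68; wedge = subsidy = 49.2.
DWL = ½ × 19.68 × 49.2 = 484.128.

484.128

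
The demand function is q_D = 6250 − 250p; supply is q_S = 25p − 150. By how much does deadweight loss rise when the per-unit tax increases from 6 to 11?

965.91

In inverse form: demand p = 25 − 0.004q, supply p = 6 + 0.04q.
Competitive equilibrium: 25 − 0.004q = 6 + 0.04q → q* = 431.8182, p* = 23.2727.
For a per-unit tax t: Δq = t/0.044, so DWL = ½·t·(t/0.044) = t²/0.088.
At t = 6: DWL = 409.091. At t = 11: DWL = 1375.
Increase = 1375 − 409.091 = 965.91.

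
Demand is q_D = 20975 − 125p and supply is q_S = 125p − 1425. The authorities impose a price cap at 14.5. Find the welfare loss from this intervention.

In inverse form: demand p = 167.8 − 0.008q, supply p = 11.4 + 0.008q.
Competitive equilibrium: 167.8 − 0.008q = 11.4 + 0.008q → q* = 9775, p* = 89.6.
At the ceiling p = 14.5, quantity supplied = (14.5 − 11.4)/0.008 = 387.5.
Willingness to pay at q' = 387.5: 167.8 − 0.008·387.5 = 164.7.
Δq = 9775 − 387.5 = 9387.5; wedge = 164.7 − 14.5 = 150.2.
The triangle = ½ × 9387.5 × 150.2 = 705001.25.

705001.25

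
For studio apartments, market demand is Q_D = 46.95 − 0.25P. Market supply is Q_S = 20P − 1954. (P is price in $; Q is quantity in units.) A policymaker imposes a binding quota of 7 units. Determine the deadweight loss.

In inverse form: demand P = 187.8 − 4Q, supply P = 97.7 + 0.05Q.
Competitive equilibrium: 187.8 − 4Q = 97.7 + 0.05Q → Q* = 22.2469, P* = 98.8123.
At Q = 7: demand price = 187.8 − 4·7 = 159.8; supply price = 97.7 + 0.05·7 = 98.05.
ΔQ = 22.2469 − 7 = 15.2469; wedge = 159.8 − 98.05 = 61.75.
DWL = ½ × 15.2469 × 61.75 = $470.75.

$470.75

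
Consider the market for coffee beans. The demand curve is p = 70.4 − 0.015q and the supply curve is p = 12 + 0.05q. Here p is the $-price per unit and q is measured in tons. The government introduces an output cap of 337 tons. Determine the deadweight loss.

$10245.27

Competitive equilibrium: 70.4 − 0.015q = 12 + 0.05q → q* = 898.4615, p* = 56.9231.
At q = 337: demand price = 70.4 − 0.015·337 = 65.345; supply price = 12 + 0.05·337 = 28.85.
Δq = 898.4615 − 337 = 561.4615; wedge = 65.345 − 28.85 = 36.495.
Deadweight loss = ½ × 561.4615 × 36.495 = $10245.27.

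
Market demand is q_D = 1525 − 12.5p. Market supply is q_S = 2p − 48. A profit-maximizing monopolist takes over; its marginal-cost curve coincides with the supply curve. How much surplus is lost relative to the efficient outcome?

121.64

In inverse form: demand p = 122 − 0.08q, supply p = 24 + 0.5q.
Competitive equilibrium: 122 − 0.08q = 24 + 0.5q → q* = 168.9655, p* = 108.4828.
Marginal revenue: MR = 122 − 0.16q. Set MR = MC: 122 − 0.16q = 24 + 0.5q → q_m = 148.4848.
Price p_m = 122 − 0.08·148.4848 = 110.1212; MC(q_m) = 24 + 0.5·148.4848 = 98.2424.
Competitive q* = 168.9655, so Δq = 20.4807; wedge = 110.1212 − 98.2424 = 11.8788.
DWL = ½ × 20.4807 × 11.8788 = 121.64.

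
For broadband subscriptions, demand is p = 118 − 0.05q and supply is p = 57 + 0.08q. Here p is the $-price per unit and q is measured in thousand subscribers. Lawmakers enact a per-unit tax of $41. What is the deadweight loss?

Competitive equilibrium: 118 − 0.05q = 57 + 0.08q → q* = 469.2308, p* = 94.5385.
With the tax, the buyer price exceeds the seller price by 41: (118 − 0.05q) − (57 + 0.08q) = 41 → q' = 153.8462.
Δq = 469.2308 − 153.8462 = 315.3846; the wedge equals the tax, 41.
Welfare loss = ½ × 315.3846 × 41 = $6465.38 thousand.

$6465.38 thousand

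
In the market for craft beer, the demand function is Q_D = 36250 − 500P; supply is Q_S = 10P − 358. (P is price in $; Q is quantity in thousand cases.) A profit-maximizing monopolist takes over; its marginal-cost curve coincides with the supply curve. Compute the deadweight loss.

In inverse form: demand P = 72.5 − 0.002Q, supply P = 35.8 + 0.1Q.
Competitive equilibrium: 72.5 − 0.002Q = 35.8 + 0.1Q → Q* = 359.8039, P* = 71.7804.
Marginal revenue: MR = 72.5 − 0.004Q. Set MR = MC: 72.5 − 0.004Q = 35.8 + 0.1Q → Q_m = 352.8846.
Price P_m = 72.5 − 0.002·352.8846 = 71.7942; MC(Q_m) = 35.8 + 0.1·352.8846 = 71.0885.
Competitive Q* = 359.8039, so ΔQ = 6.9193; wedge = 71.7942 − 71.0885 = 0.7057.
Welfare loss = ½ × 6.9193 × 0.7057 = $2.44 thousand.

$2.44 thousand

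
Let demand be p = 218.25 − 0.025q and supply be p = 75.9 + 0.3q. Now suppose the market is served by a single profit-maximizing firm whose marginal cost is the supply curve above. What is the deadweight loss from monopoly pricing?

Competitive equilibrium: 218.25 − 0.025q = 75.9 + 0.3q → q* = 438, p* = 207.3.
Marginal revenue: MR = 218.25 − 0.05q. Set MR = MC: 218.25 − 0.05q = 75.9 + 0.3q → q_m = 406.7143.
Price p_m = 218.25 − 0.025·406.7143 = 208.0821; MC(q_m) = 75.9 + 0.3·406.7143 = 197.9143.
Competitive q* = 438, so Δq = 31.2857; wedge = 208.0821 − 197.9143 = 10.1678.
DWL = ½ × 31.2857 × 10.1678 = 159.05.

159.05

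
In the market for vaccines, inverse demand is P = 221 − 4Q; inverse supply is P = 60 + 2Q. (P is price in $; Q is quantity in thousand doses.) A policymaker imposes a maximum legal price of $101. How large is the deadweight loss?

Competitive equilibrium: 221 − 4Q = 60 + 2Q → Q* = 26.8333, P* = 113.6667.
At the ceiling P = 101, quantity supplied = (101 − 60)/2 = 20.5.
Willingness to pay at Q' = 20.5: 221 − 4·20.5 = 139.
ΔQ = 26.8333 − 20.5 = 6.3333; wedge = 139 − 101 = 38.
Welfare loss = ½ × 6.3333 × 38 = $120.33 thousand.

$120.33 thousand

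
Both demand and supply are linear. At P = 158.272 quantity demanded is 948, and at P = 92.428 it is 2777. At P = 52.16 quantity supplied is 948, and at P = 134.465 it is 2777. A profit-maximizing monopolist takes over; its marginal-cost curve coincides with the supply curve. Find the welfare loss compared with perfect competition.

19549.95

Demand slope = (92.428 − 158.272)/(2777 − 948) = −0.036, so P = 192.4 − 0.036Q.
Supply slope = (134.465 − 52.16)/(2777 − 948) = 0.045, so P = 9.5 + 0.045Q.
Competitive equilibrium: 192.4 − 0.036Q = 9.5 + 0.045Q → Q* = 2258.02469, P* = 111.11111.
Marginal revenue: MR = 192.4 − 0.072Q. Set MR = MC: 192.4 − 0.072Q = 9.5 + 0.045Q → Q_m = 1563.24786.
Price P_m = 192.4 − 0.036·1563.24786 = 136.12308; MC(Q_m) = 9.5 + 0.045·1563.24786 = 79.84615.
Competitive Q* = 2258.02469, so ΔQ = 694.77683; wedge = 136.12308 − 79.84615 = 56.27693.
DWL = ½ × 694.77683 × 56.27693 = 19549.95.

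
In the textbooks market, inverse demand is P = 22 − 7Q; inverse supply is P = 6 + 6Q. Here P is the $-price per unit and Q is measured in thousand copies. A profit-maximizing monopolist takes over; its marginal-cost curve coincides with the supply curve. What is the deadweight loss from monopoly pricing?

Competitive equilibrium: 22 − 7Q = 6 + 6Q → Q* = 1.2308, P* = 13.3846.
Marginal revenue: MR = 22 − 14Q. Set MR = MC: 22 − 14Q = 6 + 6Q → Q_m = 0.8.
Price P_m = 22 − 7·0.8 = 16.4; MC(Q_m) = 6 + 6·0.8 = 10.8.
Competitive Q* = 1.2308, so ΔQ = 0.4308; wedge = 16.4 − 10.8 = 5.6.
Deadweight loss = ½ × 0.4308 × 5.6 = $1.21 thousand.

$1.21 thousand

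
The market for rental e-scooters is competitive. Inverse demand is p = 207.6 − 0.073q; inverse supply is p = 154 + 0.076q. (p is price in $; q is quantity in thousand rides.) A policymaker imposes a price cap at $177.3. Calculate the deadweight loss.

Competitive equilibrium: 207.6 − 0.073q = 154 + 0.076q → q* = 359.7315, p* = 181.3396.
At the ceiling p = 177.3, quantity supplied = (177.3 − 154)/0.076 = 306.5789.
Willingness to pay at q' = 306.5789: 207.6 − 0.073·306.5789 = 185.2197.
Δq = 359.7315 − 306.5789 = 53.1526; wedge = 185.2197 − 177.3 = 7.9197.
The triangle = ½ × 53.1526 × 7.9197 = $210.48 thousand.

$210.48 thousand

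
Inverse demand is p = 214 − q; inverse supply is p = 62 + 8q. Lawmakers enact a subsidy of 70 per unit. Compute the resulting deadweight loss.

Competitive equilibrium: 214 − q = 62 + 8q → q* = 16.8889, p* = 197.1111.
The subsidy lowers effective supply by 70: p = 8q − 8.
New quantity: 214 − q = 8q − 8 → q' = 24.6667.
Overproduction Δq = 24.6667 − 16.8889 = 7.7778; wedge = subsidy = 70.
DWL = ½ × 7.7778 × 70 = 272.22.

272.22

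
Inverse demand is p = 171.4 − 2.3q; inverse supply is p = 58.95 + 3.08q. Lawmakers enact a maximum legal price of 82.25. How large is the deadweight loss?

478.45

Competitive equilibrium: 171.4 − 2.3q = 58.95 + 3.08q → q* = 20.90149, p* = 123.32658.
At the ceiling p = 82.25, quantity supplied = (82.25 − 58.95)/3.08 = 7.56494.
Willingness to pay at q' = 7.56494: 171.4 − 2.3·7.56494 = 154.00064.
Δq = 20.90149 − 7.56494 = 13.33655; wedge = 154.00064 − 82.25 = 71.75064.
Deadweight loss = ½ × 13.33655 × 71.75064 = 478.45.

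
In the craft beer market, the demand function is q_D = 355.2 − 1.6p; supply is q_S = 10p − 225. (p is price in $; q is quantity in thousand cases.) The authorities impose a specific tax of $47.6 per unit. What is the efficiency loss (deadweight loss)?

$1562.59 thousand

In inverse form: demand p = 222 − 0.625q, supply p = 22.5 + 0.1q.
Competitive equilibrium: 222 − 0.625q = 22.5 + 0.1q → q* = 275.1724, p* = 50.0172.
With the tax, the buyer price exceeds the seller price by 47.6: (222 − 0.625q) − (22.5 + 0.1q) = 47.6 → q' = 209.5172.
Δq = 275.1724 − 209.5172 = 65.6552; the wedge equals the tax, 47.6.
The triangle = ½ × 65.6552 × 47.6 = $1562.59 thousand.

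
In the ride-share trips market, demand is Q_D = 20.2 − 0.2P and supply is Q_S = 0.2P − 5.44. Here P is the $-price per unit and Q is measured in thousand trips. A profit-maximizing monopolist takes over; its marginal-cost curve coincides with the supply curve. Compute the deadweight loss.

$30.258 thousand

In inverse form: demand P = 101 − 5Q, supply P = 27.2 + 5Q.
Competitive equilibrium: 101 − 5Q = 27.2 + 5Q → Q* = 7.38, P* = 64.1.
Marginal revenue: MR = 101 − 10Q. Set MR = MC: 101 − 10Q = 27.2 + 5Q → Q_m = 4.92.
Price P_m = 101 − 5·4.92 = 76.4; MC(Q_m) = 27.2 + 5·4.92 = 51.8.
Competitive Q* = 7.38, so ΔQ = 2.46; wedge = 76.4 − 51.8 = 24.6.
Welfare loss = ½ × 2.46 × 24.6 = $30.258 thousand.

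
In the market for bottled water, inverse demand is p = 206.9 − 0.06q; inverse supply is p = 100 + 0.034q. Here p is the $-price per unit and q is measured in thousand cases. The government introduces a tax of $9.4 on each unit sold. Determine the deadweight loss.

$470 thousand

Competitive equilibrium: 206.9 − 0.06q = 100 + 0.034q → q* = 1137.234, p* = 138.666.
With the tax, the buyer price exceeds the seller price by 9.4: (206.9 − 0.06q) − (100 + 0.034q) = 9.4 → q' = 1037.234.
Δq = 1137.234 − 1037.234 = 100; the wedge equals the tax, 9.4.
Welfare loss = ½ × 100 × 9.4 = $470 thousand.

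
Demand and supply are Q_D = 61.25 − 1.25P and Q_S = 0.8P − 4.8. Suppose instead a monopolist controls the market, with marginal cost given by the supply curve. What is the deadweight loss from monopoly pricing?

35.53

In inverse form: demand P = 49 − 0.8Q, supply P = 6 + 1.25Q.
Competitive equilibrium: 49 − 0.8Q = 6 + 1.25Q → Q* = 20.9756, P* = 32.2195.
Marginal revenue: MR = 49 − 1.6Q. Set MR = MC: 49 − 1.6Q = 6 + 1.25Q → Q_m = 15.0877.
Price P_m = 49 − 0.8·15.0877 = 36.9298; MC(Q_m) = 6 + 1.25·15.0877 = 24.8596.
Competitive Q* = 20.9756, so ΔQ = 5.8879; wedge = 36.9298 − 24.8596 = 12.0702.
Deadweight loss = ½ × 5.8879 × 12.0702 = 35.53.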